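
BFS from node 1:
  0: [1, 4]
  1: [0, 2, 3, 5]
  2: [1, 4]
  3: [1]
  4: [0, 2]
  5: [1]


Visit 1, enqueue [0, 2, 3, 5]
Visit 0, enqueue [4]
Visit 2, enqueue []
Visit 3, enqueue []
Visit 5, enqueue []
Visit 4, enqueue []

BFS order: [1, 0, 2, 3, 5, 4]


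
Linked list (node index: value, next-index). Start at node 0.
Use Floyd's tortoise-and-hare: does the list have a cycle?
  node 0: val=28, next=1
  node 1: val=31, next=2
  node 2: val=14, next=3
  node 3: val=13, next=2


Floyd's tortoise (slow, +1) and hare (fast, +2):
  init: slow=0, fast=0
  step 1: slow=1, fast=2
  step 2: slow=2, fast=2
  slow == fast at node 2: cycle detected

Cycle: yes


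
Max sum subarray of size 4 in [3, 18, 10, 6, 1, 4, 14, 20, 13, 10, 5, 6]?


[0:4]: 37
[1:5]: 35
[2:6]: 21
[3:7]: 25
[4:8]: 39
[5:9]: 51
[6:10]: 57
[7:11]: 48
[8:12]: 34

Max: 57 at [6:10]


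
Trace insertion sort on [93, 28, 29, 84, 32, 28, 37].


Initial: [93, 28, 29, 84, 32, 28, 37]
Insert 28: [28, 93, 29, 84, 32, 28, 37]
Insert 29: [28, 29, 93, 84, 32, 28, 37]
Insert 84: [28, 29, 84, 93, 32, 28, 37]
Insert 32: [28, 29, 32, 84, 93, 28, 37]
Insert 28: [28, 28, 29, 32, 84, 93, 37]
Insert 37: [28, 28, 29, 32, 37, 84, 93]

Sorted: [28, 28, 29, 32, 37, 84, 93]


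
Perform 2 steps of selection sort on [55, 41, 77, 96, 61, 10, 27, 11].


Initial: [55, 41, 77, 96, 61, 10, 27, 11]
Step 1: min=10 at 5
  Swap: [10, 41, 77, 96, 61, 55, 27, 11]
Step 2: min=11 at 7
  Swap: [10, 11, 77, 96, 61, 55, 27, 41]

After 2 steps: [10, 11, 77, 96, 61, 55, 27, 41]


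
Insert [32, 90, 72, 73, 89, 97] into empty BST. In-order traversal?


Insert 32: root
Insert 90: R from 32
Insert 72: R from 32 -> L from 90
Insert 73: R from 32 -> L from 90 -> R from 72
Insert 89: R from 32 -> L from 90 -> R from 72 -> R from 73
Insert 97: R from 32 -> R from 90

In-order: [32, 72, 73, 89, 90, 97]


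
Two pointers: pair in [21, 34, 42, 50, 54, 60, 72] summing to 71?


lo=0(21)+hi=6(72)=93
lo=0(21)+hi=5(60)=81
lo=0(21)+hi=4(54)=75
lo=0(21)+hi=3(50)=71

Yes: 21+50=71


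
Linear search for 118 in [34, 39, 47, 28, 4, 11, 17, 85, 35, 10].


i=0: 34!=118
i=1: 39!=118
i=2: 47!=118
i=3: 28!=118
i=4: 4!=118
i=5: 11!=118
i=6: 17!=118
i=7: 85!=118
i=8: 35!=118
i=9: 10!=118

Not found, 10 comps


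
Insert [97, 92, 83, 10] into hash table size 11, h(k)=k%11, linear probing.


Insert 97: h=9 -> slot 9
Insert 92: h=4 -> slot 4
Insert 83: h=6 -> slot 6
Insert 10: h=10 -> slot 10

Table: [None, None, None, None, 92, None, 83, None, None, 97, 10]


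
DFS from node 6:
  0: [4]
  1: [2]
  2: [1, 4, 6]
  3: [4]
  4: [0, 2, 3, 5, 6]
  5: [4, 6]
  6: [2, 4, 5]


Visit 6, push [5, 4, 2]
Visit 2, push [4, 1]
Visit 1, push []
Visit 4, push [5, 3, 0]
Visit 0, push []
Visit 3, push []
Visit 5, push []

DFS order: [6, 2, 1, 4, 0, 3, 5]


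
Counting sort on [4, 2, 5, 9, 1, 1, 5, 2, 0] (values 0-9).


Input: [4, 2, 5, 9, 1, 1, 5, 2, 0]
Counts: [1, 2, 2, 0, 1, 2, 0, 0, 0, 1]

Sorted: [0, 1, 1, 2, 2, 4, 5, 5, 9]


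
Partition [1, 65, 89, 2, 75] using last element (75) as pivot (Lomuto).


Pivot: 75
  1 <= 75: advance i (no swap)
  65 <= 75: advance i (no swap)
  2 <= 75: swap -> [1, 65, 2, 89, 75]
Place pivot at 3: [1, 65, 2, 75, 89]

Partitioned: [1, 65, 2, 75, 89]


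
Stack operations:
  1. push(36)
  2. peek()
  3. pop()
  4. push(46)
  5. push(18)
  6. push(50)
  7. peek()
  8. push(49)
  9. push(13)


push(36) -> [36]
peek()->36
pop()->36, []
push(46) -> [46]
push(18) -> [46, 18]
push(50) -> [46, 18, 50]
peek()->50
push(49) -> [46, 18, 50, 49]
push(13) -> [46, 18, 50, 49, 13]

Final stack: [46, 18, 50, 49, 13]


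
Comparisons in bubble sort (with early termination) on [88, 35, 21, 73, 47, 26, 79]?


Algorithm: bubble sort (with early termination)
Input: [88, 35, 21, 73, 47, 26, 79]
Sorted: [21, 26, 35, 47, 73, 79, 88]

20


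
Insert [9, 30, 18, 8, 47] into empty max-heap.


Insert 9: [9]
Insert 30: [30, 9]
Insert 18: [30, 9, 18]
Insert 8: [30, 9, 18, 8]
Insert 47: [47, 30, 18, 8, 9]

Final heap: [47, 30, 18, 8, 9]


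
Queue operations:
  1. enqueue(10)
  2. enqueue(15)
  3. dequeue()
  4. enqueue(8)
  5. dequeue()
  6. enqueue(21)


enqueue(10) -> [10]
enqueue(15) -> [10, 15]
dequeue()->10, [15]
enqueue(8) -> [15, 8]
dequeue()->15, [8]
enqueue(21) -> [8, 21]

Final queue: [8, 21]


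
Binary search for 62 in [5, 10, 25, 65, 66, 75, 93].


Step 1: lo=0, hi=6, mid=3, val=65
Step 2: lo=0, hi=2, mid=1, val=10
Step 3: lo=2, hi=2, mid=2, val=25

Not found


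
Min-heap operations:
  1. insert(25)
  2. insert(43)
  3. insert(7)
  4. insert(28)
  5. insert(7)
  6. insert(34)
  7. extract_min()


insert(25) -> [25]
insert(43) -> [25, 43]
insert(7) -> [7, 43, 25]
insert(28) -> [7, 28, 25, 43]
insert(7) -> [7, 7, 25, 43, 28]
insert(34) -> [7, 7, 25, 43, 28, 34]
extract_min()->7, [7, 28, 25, 43, 34]

Final heap: [7, 28, 25, 43, 34]


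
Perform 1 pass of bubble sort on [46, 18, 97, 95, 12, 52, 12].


Initial: [46, 18, 97, 95, 12, 52, 12]
Pass 1: [18, 46, 95, 12, 52, 12, 97] (5 swaps)

After 1 pass: [18, 46, 95, 12, 52, 12, 97]


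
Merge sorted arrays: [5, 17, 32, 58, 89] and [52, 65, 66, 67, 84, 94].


Take 5 from A
Take 17 from A
Take 32 from A
Take 52 from B
Take 58 from A
Take 65 from B
Take 66 from B
Take 67 from B
Take 84 from B
Take 89 from A

Merged: [5, 17, 32, 52, 58, 65, 66, 67, 84, 89, 94]


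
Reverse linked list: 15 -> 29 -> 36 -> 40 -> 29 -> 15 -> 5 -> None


Step 1: curr=15, set curr.next=prev(None) | reversed so far: 15
Step 2: curr=29, set curr.next=prev(15) | reversed so far: 29 -> 15
Step 3: curr=36, set curr.next=prev(29) | reversed so far: 36 -> 29 -> 15
Step 4: curr=40, set curr.next=prev(36) | reversed so far: 40 -> 36 -> 29 -> 15
Step 5: curr=29, set curr.next=prev(40) | reversed so far: 29 -> 40 -> 36 -> 29 -> 15
Step 6: curr=15, set curr.next=prev(29) | reversed so far: 15 -> 29 -> 40 -> 36 -> 29 -> 15
Step 7: curr=5, set curr.next=prev(15) | reversed so far: 5 -> 15 -> 29 -> 40 -> 36 -> 29 -> 15

5 -> 15 -> 29 -> 40 -> 36 -> 29 -> 15 -> None


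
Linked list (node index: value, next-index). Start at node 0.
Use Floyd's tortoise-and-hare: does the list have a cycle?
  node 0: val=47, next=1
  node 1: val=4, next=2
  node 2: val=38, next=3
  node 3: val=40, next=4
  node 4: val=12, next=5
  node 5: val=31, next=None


Floyd's tortoise (slow, +1) and hare (fast, +2):
  init: slow=0, fast=0
  step 1: slow=1, fast=2
  step 2: slow=2, fast=4
  step 3: fast 4->5->None, no cycle

Cycle: no


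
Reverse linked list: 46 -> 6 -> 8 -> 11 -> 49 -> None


Step 1: curr=46, set curr.next=prev(None) | reversed so far: 46
Step 2: curr=6, set curr.next=prev(46) | reversed so far: 6 -> 46
Step 3: curr=8, set curr.next=prev(6) | reversed so far: 8 -> 6 -> 46
Step 4: curr=11, set curr.next=prev(8) | reversed so far: 11 -> 8 -> 6 -> 46
Step 5: curr=49, set curr.next=prev(11) | reversed so far: 49 -> 11 -> 8 -> 6 -> 46

49 -> 11 -> 8 -> 6 -> 46 -> None


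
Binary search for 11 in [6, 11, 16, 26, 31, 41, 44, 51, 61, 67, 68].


Step 1: lo=0, hi=10, mid=5, val=41
Step 2: lo=0, hi=4, mid=2, val=16
Step 3: lo=0, hi=1, mid=0, val=6
Step 4: lo=1, hi=1, mid=1, val=11

Found at index 1


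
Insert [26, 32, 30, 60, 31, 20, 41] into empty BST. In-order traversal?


Insert 26: root
Insert 32: R from 26
Insert 30: R from 26 -> L from 32
Insert 60: R from 26 -> R from 32
Insert 31: R from 26 -> L from 32 -> R from 30
Insert 20: L from 26
Insert 41: R from 26 -> R from 32 -> L from 60

In-order: [20, 26, 30, 31, 32, 41, 60]


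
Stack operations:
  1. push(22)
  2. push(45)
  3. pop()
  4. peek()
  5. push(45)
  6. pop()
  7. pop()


push(22) -> [22]
push(45) -> [22, 45]
pop()->45, [22]
peek()->22
push(45) -> [22, 45]
pop()->45, [22]
pop()->22, []

Final stack: []


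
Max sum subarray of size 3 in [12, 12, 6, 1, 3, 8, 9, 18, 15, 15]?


[0:3]: 30
[1:4]: 19
[2:5]: 10
[3:6]: 12
[4:7]: 20
[5:8]: 35
[6:9]: 42
[7:10]: 48

Max: 48 at [7:10]


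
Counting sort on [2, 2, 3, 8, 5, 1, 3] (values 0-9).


Input: [2, 2, 3, 8, 5, 1, 3]
Counts: [0, 1, 2, 2, 0, 1, 0, 0, 1, 0]

Sorted: [1, 2, 2, 3, 3, 5, 8]


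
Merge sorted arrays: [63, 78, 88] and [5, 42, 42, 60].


Take 5 from B
Take 42 from B
Take 42 from B
Take 60 from B

Merged: [5, 42, 42, 60, 63, 78, 88]


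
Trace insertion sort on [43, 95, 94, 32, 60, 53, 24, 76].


Initial: [43, 95, 94, 32, 60, 53, 24, 76]
Insert 95: [43, 95, 94, 32, 60, 53, 24, 76]
Insert 94: [43, 94, 95, 32, 60, 53, 24, 76]
Insert 32: [32, 43, 94, 95, 60, 53, 24, 76]
Insert 60: [32, 43, 60, 94, 95, 53, 24, 76]
Insert 53: [32, 43, 53, 60, 94, 95, 24, 76]
Insert 24: [24, 32, 43, 53, 60, 94, 95, 76]
Insert 76: [24, 32, 43, 53, 60, 76, 94, 95]

Sorted: [24, 32, 43, 53, 60, 76, 94, 95]


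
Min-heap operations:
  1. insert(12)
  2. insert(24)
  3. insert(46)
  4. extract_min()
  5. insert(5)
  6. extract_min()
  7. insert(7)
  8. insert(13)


insert(12) -> [12]
insert(24) -> [12, 24]
insert(46) -> [12, 24, 46]
extract_min()->12, [24, 46]
insert(5) -> [5, 46, 24]
extract_min()->5, [24, 46]
insert(7) -> [7, 46, 24]
insert(13) -> [7, 13, 24, 46]

Final heap: [7, 13, 24, 46]


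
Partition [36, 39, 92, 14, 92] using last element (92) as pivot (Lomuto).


Pivot: 92
  36 <= 92: advance i (no swap)
  39 <= 92: advance i (no swap)
  92 <= 92: advance i (no swap)
  14 <= 92: advance i (no swap)
Place pivot at 4: [36, 39, 92, 14, 92]

Partitioned: [36, 39, 92, 14, 92]


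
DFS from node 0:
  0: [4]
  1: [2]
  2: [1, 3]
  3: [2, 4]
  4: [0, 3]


Visit 0, push [4]
Visit 4, push [3]
Visit 3, push [2]
Visit 2, push [1]
Visit 1, push []

DFS order: [0, 4, 3, 2, 1]


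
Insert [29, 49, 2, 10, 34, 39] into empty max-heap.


Insert 29: [29]
Insert 49: [49, 29]
Insert 2: [49, 29, 2]
Insert 10: [49, 29, 2, 10]
Insert 34: [49, 34, 2, 10, 29]
Insert 39: [49, 34, 39, 10, 29, 2]

Final heap: [49, 34, 39, 10, 29, 2]


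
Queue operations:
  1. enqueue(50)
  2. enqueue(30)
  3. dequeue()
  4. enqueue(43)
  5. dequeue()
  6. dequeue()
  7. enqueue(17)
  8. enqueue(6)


enqueue(50) -> [50]
enqueue(30) -> [50, 30]
dequeue()->50, [30]
enqueue(43) -> [30, 43]
dequeue()->30, [43]
dequeue()->43, []
enqueue(17) -> [17]
enqueue(6) -> [17, 6]

Final queue: [17, 6]


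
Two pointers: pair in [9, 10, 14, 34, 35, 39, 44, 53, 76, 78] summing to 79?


lo=0(9)+hi=9(78)=87
lo=0(9)+hi=8(76)=85
lo=0(9)+hi=7(53)=62
lo=1(10)+hi=7(53)=63
lo=2(14)+hi=7(53)=67
lo=3(34)+hi=7(53)=87
lo=3(34)+hi=6(44)=78
lo=4(35)+hi=6(44)=79

Yes: 35+44=79


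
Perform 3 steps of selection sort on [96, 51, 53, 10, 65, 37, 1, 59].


Initial: [96, 51, 53, 10, 65, 37, 1, 59]
Step 1: min=1 at 6
  Swap: [1, 51, 53, 10, 65, 37, 96, 59]
Step 2: min=10 at 3
  Swap: [1, 10, 53, 51, 65, 37, 96, 59]
Step 3: min=37 at 5
  Swap: [1, 10, 37, 51, 65, 53, 96, 59]

After 3 steps: [1, 10, 37, 51, 65, 53, 96, 59]


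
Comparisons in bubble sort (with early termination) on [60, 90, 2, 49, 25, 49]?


Algorithm: bubble sort (with early termination)
Input: [60, 90, 2, 49, 25, 49]
Sorted: [2, 25, 49, 49, 60, 90]

14


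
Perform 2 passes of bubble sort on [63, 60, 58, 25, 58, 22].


Initial: [63, 60, 58, 25, 58, 22]
Pass 1: [60, 58, 25, 58, 22, 63] (5 swaps)
Pass 2: [58, 25, 58, 22, 60, 63] (4 swaps)

After 2 passes: [58, 25, 58, 22, 60, 63]


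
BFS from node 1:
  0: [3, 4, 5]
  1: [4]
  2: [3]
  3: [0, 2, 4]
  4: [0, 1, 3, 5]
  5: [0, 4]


Visit 1, enqueue [4]
Visit 4, enqueue [0, 3, 5]
Visit 0, enqueue []
Visit 3, enqueue [2]
Visit 5, enqueue []
Visit 2, enqueue []

BFS order: [1, 4, 0, 3, 5, 2]


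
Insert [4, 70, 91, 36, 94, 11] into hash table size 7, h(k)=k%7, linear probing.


Insert 4: h=4 -> slot 4
Insert 70: h=0 -> slot 0
Insert 91: h=0, 1 probes -> slot 1
Insert 36: h=1, 1 probes -> slot 2
Insert 94: h=3 -> slot 3
Insert 11: h=4, 1 probes -> slot 5

Table: [70, 91, 36, 94, 4, 11, None]


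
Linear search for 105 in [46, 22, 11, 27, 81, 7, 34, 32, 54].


i=0: 46!=105
i=1: 22!=105
i=2: 11!=105
i=3: 27!=105
i=4: 81!=105
i=5: 7!=105
i=6: 34!=105
i=7: 32!=105
i=8: 54!=105

Not found, 9 comps


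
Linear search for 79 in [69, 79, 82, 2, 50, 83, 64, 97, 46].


i=0: 69!=79
i=1: 79==79 found!

Found at 1, 2 comps


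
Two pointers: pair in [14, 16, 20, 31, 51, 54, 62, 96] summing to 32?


lo=0(14)+hi=7(96)=110
lo=0(14)+hi=6(62)=76
lo=0(14)+hi=5(54)=68
lo=0(14)+hi=4(51)=65
lo=0(14)+hi=3(31)=45
lo=0(14)+hi=2(20)=34
lo=0(14)+hi=1(16)=30

No pair found


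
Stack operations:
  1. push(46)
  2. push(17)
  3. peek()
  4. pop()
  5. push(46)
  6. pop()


push(46) -> [46]
push(17) -> [46, 17]
peek()->17
pop()->17, [46]
push(46) -> [46, 46]
pop()->46, [46]

Final stack: [46]


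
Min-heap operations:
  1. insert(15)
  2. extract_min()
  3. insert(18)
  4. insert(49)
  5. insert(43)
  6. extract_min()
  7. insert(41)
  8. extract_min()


insert(15) -> [15]
extract_min()->15, []
insert(18) -> [18]
insert(49) -> [18, 49]
insert(43) -> [18, 49, 43]
extract_min()->18, [43, 49]
insert(41) -> [41, 49, 43]
extract_min()->41, [43, 49]

Final heap: [43, 49]


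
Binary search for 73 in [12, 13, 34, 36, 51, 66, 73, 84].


Step 1: lo=0, hi=7, mid=3, val=36
Step 2: lo=4, hi=7, mid=5, val=66
Step 3: lo=6, hi=7, mid=6, val=73

Found at index 6


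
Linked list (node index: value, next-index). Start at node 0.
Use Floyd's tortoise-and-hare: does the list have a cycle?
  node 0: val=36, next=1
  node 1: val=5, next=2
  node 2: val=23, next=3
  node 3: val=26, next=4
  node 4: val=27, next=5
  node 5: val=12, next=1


Floyd's tortoise (slow, +1) and hare (fast, +2):
  init: slow=0, fast=0
  step 1: slow=1, fast=2
  step 2: slow=2, fast=4
  step 3: slow=3, fast=1
  step 4: slow=4, fast=3
  step 5: slow=5, fast=5
  slow == fast at node 5: cycle detected

Cycle: yes


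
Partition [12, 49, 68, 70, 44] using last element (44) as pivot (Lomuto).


Pivot: 44
  12 <= 44: advance i (no swap)
Place pivot at 1: [12, 44, 68, 70, 49]

Partitioned: [12, 44, 68, 70, 49]


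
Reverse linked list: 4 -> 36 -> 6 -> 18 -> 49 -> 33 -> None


Step 1: curr=4, set curr.next=prev(None) | reversed so far: 4
Step 2: curr=36, set curr.next=prev(4) | reversed so far: 36 -> 4
Step 3: curr=6, set curr.next=prev(36) | reversed so far: 6 -> 36 -> 4
Step 4: curr=18, set curr.next=prev(6) | reversed so far: 18 -> 6 -> 36 -> 4
Step 5: curr=49, set curr.next=prev(18) | reversed so far: 49 -> 18 -> 6 -> 36 -> 4
Step 6: curr=33, set curr.next=prev(49) | reversed so far: 33 -> 49 -> 18 -> 6 -> 36 -> 4

33 -> 49 -> 18 -> 6 -> 36 -> 4 -> None


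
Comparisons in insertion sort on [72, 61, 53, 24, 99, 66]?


Algorithm: insertion sort
Input: [72, 61, 53, 24, 99, 66]
Sorted: [24, 53, 61, 66, 72, 99]

10


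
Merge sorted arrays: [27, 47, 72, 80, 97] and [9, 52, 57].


Take 9 from B
Take 27 from A
Take 47 from A
Take 52 from B
Take 57 from B

Merged: [9, 27, 47, 52, 57, 72, 80, 97]


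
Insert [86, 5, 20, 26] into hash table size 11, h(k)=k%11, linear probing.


Insert 86: h=9 -> slot 9
Insert 5: h=5 -> slot 5
Insert 20: h=9, 1 probes -> slot 10
Insert 26: h=4 -> slot 4

Table: [None, None, None, None, 26, 5, None, None, None, 86, 20]


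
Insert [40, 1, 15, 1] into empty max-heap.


Insert 40: [40]
Insert 1: [40, 1]
Insert 15: [40, 1, 15]
Insert 1: [40, 1, 15, 1]

Final heap: [40, 1, 15, 1]


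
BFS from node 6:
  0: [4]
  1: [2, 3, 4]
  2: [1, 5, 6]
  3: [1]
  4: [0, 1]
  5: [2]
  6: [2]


Visit 6, enqueue [2]
Visit 2, enqueue [1, 5]
Visit 1, enqueue [3, 4]
Visit 5, enqueue []
Visit 3, enqueue []
Visit 4, enqueue [0]
Visit 0, enqueue []

BFS order: [6, 2, 1, 5, 3, 4, 0]


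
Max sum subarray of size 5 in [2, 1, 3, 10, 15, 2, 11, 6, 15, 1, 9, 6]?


[0:5]: 31
[1:6]: 31
[2:7]: 41
[3:8]: 44
[4:9]: 49
[5:10]: 35
[6:11]: 42
[7:12]: 37

Max: 49 at [4:9]


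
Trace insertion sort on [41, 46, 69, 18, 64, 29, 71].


Initial: [41, 46, 69, 18, 64, 29, 71]
Insert 46: [41, 46, 69, 18, 64, 29, 71]
Insert 69: [41, 46, 69, 18, 64, 29, 71]
Insert 18: [18, 41, 46, 69, 64, 29, 71]
Insert 64: [18, 41, 46, 64, 69, 29, 71]
Insert 29: [18, 29, 41, 46, 64, 69, 71]
Insert 71: [18, 29, 41, 46, 64, 69, 71]

Sorted: [18, 29, 41, 46, 64, 69, 71]


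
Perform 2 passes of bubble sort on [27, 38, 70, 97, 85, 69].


Initial: [27, 38, 70, 97, 85, 69]
Pass 1: [27, 38, 70, 85, 69, 97] (2 swaps)
Pass 2: [27, 38, 70, 69, 85, 97] (1 swaps)

After 2 passes: [27, 38, 70, 69, 85, 97]


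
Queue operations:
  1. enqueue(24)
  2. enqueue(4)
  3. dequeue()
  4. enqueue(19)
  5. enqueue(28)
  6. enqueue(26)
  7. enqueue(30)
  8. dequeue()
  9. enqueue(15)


enqueue(24) -> [24]
enqueue(4) -> [24, 4]
dequeue()->24, [4]
enqueue(19) -> [4, 19]
enqueue(28) -> [4, 19, 28]
enqueue(26) -> [4, 19, 28, 26]
enqueue(30) -> [4, 19, 28, 26, 30]
dequeue()->4, [19, 28, 26, 30]
enqueue(15) -> [19, 28, 26, 30, 15]

Final queue: [19, 28, 26, 30, 15]


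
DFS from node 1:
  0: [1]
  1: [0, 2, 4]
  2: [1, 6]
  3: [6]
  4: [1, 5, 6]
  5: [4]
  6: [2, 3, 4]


Visit 1, push [4, 2, 0]
Visit 0, push []
Visit 2, push [6]
Visit 6, push [4, 3]
Visit 3, push []
Visit 4, push [5]
Visit 5, push []

DFS order: [1, 0, 2, 6, 3, 4, 5]


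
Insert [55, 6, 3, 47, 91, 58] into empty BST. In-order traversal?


Insert 55: root
Insert 6: L from 55
Insert 3: L from 55 -> L from 6
Insert 47: L from 55 -> R from 6
Insert 91: R from 55
Insert 58: R from 55 -> L from 91

In-order: [3, 6, 47, 55, 58, 91]


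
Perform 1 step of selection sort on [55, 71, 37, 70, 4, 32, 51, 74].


Initial: [55, 71, 37, 70, 4, 32, 51, 74]
Step 1: min=4 at 4
  Swap: [4, 71, 37, 70, 55, 32, 51, 74]

After 1 step: [4, 71, 37, 70, 55, 32, 51, 74]


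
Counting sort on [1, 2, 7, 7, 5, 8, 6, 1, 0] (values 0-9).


Input: [1, 2, 7, 7, 5, 8, 6, 1, 0]
Counts: [1, 2, 1, 0, 0, 1, 1, 2, 1, 0]

Sorted: [0, 1, 1, 2, 5, 6, 7, 7, 8]


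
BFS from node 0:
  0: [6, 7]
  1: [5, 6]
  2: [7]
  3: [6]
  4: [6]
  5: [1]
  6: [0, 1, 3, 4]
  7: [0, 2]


Visit 0, enqueue [6, 7]
Visit 6, enqueue [1, 3, 4]
Visit 7, enqueue [2]
Visit 1, enqueue [5]
Visit 3, enqueue []
Visit 4, enqueue []
Visit 2, enqueue []
Visit 5, enqueue []

BFS order: [0, 6, 7, 1, 3, 4, 2, 5]


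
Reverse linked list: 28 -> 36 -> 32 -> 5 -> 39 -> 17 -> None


Step 1: curr=28, set curr.next=prev(None) | reversed so far: 28
Step 2: curr=36, set curr.next=prev(28) | reversed so far: 36 -> 28
Step 3: curr=32, set curr.next=prev(36) | reversed so far: 32 -> 36 -> 28
Step 4: curr=5, set curr.next=prev(32) | reversed so far: 5 -> 32 -> 36 -> 28
Step 5: curr=39, set curr.next=prev(5) | reversed so far: 39 -> 5 -> 32 -> 36 -> 28
Step 6: curr=17, set curr.next=prev(39) | reversed so far: 17 -> 39 -> 5 -> 32 -> 36 -> 28

17 -> 39 -> 5 -> 32 -> 36 -> 28 -> None


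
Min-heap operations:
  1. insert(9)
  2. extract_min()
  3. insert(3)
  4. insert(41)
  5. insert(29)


insert(9) -> [9]
extract_min()->9, []
insert(3) -> [3]
insert(41) -> [3, 41]
insert(29) -> [3, 41, 29]

Final heap: [3, 41, 29]


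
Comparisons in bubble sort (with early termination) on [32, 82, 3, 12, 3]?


Algorithm: bubble sort (with early termination)
Input: [32, 82, 3, 12, 3]
Sorted: [3, 3, 12, 32, 82]

10


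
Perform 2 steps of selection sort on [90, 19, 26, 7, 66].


Initial: [90, 19, 26, 7, 66]
Step 1: min=7 at 3
  Swap: [7, 19, 26, 90, 66]
Step 2: min=19 at 1
  Swap: [7, 19, 26, 90, 66]

After 2 steps: [7, 19, 26, 90, 66]


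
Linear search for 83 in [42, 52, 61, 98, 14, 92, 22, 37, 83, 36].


i=0: 42!=83
i=1: 52!=83
i=2: 61!=83
i=3: 98!=83
i=4: 14!=83
i=5: 92!=83
i=6: 22!=83
i=7: 37!=83
i=8: 83==83 found!

Found at 8, 9 comps


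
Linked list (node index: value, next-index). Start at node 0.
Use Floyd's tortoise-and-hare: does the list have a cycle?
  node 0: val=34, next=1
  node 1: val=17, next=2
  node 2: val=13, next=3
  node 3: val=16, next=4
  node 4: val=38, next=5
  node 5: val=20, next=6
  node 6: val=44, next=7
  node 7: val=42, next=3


Floyd's tortoise (slow, +1) and hare (fast, +2):
  init: slow=0, fast=0
  step 1: slow=1, fast=2
  step 2: slow=2, fast=4
  step 3: slow=3, fast=6
  step 4: slow=4, fast=3
  step 5: slow=5, fast=5
  slow == fast at node 5: cycle detected

Cycle: yes


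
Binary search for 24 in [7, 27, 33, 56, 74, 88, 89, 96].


Step 1: lo=0, hi=7, mid=3, val=56
Step 2: lo=0, hi=2, mid=1, val=27
Step 3: lo=0, hi=0, mid=0, val=7

Not found


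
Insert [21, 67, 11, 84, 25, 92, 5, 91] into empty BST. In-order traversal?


Insert 21: root
Insert 67: R from 21
Insert 11: L from 21
Insert 84: R from 21 -> R from 67
Insert 25: R from 21 -> L from 67
Insert 92: R from 21 -> R from 67 -> R from 84
Insert 5: L from 21 -> L from 11
Insert 91: R from 21 -> R from 67 -> R from 84 -> L from 92

In-order: [5, 11, 21, 25, 67, 84, 91, 92]


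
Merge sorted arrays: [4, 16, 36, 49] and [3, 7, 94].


Take 3 from B
Take 4 from A
Take 7 from B
Take 16 from A
Take 36 from A
Take 49 from A

Merged: [3, 4, 7, 16, 36, 49, 94]


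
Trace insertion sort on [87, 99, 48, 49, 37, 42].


Initial: [87, 99, 48, 49, 37, 42]
Insert 99: [87, 99, 48, 49, 37, 42]
Insert 48: [48, 87, 99, 49, 37, 42]
Insert 49: [48, 49, 87, 99, 37, 42]
Insert 37: [37, 48, 49, 87, 99, 42]
Insert 42: [37, 42, 48, 49, 87, 99]

Sorted: [37, 42, 48, 49, 87, 99]


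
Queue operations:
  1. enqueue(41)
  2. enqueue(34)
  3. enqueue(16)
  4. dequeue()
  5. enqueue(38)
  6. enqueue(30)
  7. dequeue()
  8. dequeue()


enqueue(41) -> [41]
enqueue(34) -> [41, 34]
enqueue(16) -> [41, 34, 16]
dequeue()->41, [34, 16]
enqueue(38) -> [34, 16, 38]
enqueue(30) -> [34, 16, 38, 30]
dequeue()->34, [16, 38, 30]
dequeue()->16, [38, 30]

Final queue: [38, 30]


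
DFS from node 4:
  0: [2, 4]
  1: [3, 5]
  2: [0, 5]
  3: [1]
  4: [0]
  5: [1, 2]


Visit 4, push [0]
Visit 0, push [2]
Visit 2, push [5]
Visit 5, push [1]
Visit 1, push [3]
Visit 3, push []

DFS order: [4, 0, 2, 5, 1, 3]


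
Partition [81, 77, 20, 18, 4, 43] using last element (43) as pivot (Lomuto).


Pivot: 43
  20 <= 43: swap -> [20, 77, 81, 18, 4, 43]
  18 <= 43: swap -> [20, 18, 81, 77, 4, 43]
  4 <= 43: swap -> [20, 18, 4, 77, 81, 43]
Place pivot at 3: [20, 18, 4, 43, 81, 77]

Partitioned: [20, 18, 4, 43, 81, 77]


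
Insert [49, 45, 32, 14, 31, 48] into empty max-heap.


Insert 49: [49]
Insert 45: [49, 45]
Insert 32: [49, 45, 32]
Insert 14: [49, 45, 32, 14]
Insert 31: [49, 45, 32, 14, 31]
Insert 48: [49, 45, 48, 14, 31, 32]

Final heap: [49, 45, 48, 14, 31, 32]


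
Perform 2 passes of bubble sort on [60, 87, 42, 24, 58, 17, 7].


Initial: [60, 87, 42, 24, 58, 17, 7]
Pass 1: [60, 42, 24, 58, 17, 7, 87] (5 swaps)
Pass 2: [42, 24, 58, 17, 7, 60, 87] (5 swaps)

After 2 passes: [42, 24, 58, 17, 7, 60, 87]


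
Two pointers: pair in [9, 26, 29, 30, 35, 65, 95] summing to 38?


lo=0(9)+hi=6(95)=104
lo=0(9)+hi=5(65)=74
lo=0(9)+hi=4(35)=44
lo=0(9)+hi=3(30)=39
lo=0(9)+hi=2(29)=38

Yes: 9+29=38


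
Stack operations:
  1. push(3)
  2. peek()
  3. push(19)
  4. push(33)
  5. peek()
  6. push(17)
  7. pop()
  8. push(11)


push(3) -> [3]
peek()->3
push(19) -> [3, 19]
push(33) -> [3, 19, 33]
peek()->33
push(17) -> [3, 19, 33, 17]
pop()->17, [3, 19, 33]
push(11) -> [3, 19, 33, 11]

Final stack: [3, 19, 33, 11]


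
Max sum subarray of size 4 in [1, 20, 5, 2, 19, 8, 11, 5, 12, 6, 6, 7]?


[0:4]: 28
[1:5]: 46
[2:6]: 34
[3:7]: 40
[4:8]: 43
[5:9]: 36
[6:10]: 34
[7:11]: 29
[8:12]: 31

Max: 46 at [1:5]


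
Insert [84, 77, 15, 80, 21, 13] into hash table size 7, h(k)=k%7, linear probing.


Insert 84: h=0 -> slot 0
Insert 77: h=0, 1 probes -> slot 1
Insert 15: h=1, 1 probes -> slot 2
Insert 80: h=3 -> slot 3
Insert 21: h=0, 4 probes -> slot 4
Insert 13: h=6 -> slot 6

Table: [84, 77, 15, 80, 21, None, 13]


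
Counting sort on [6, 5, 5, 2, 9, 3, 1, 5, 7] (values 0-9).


Input: [6, 5, 5, 2, 9, 3, 1, 5, 7]
Counts: [0, 1, 1, 1, 0, 3, 1, 1, 0, 1]

Sorted: [1, 2, 3, 5, 5, 5, 6, 7, 9]


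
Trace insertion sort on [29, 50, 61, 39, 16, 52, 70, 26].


Initial: [29, 50, 61, 39, 16, 52, 70, 26]
Insert 50: [29, 50, 61, 39, 16, 52, 70, 26]
Insert 61: [29, 50, 61, 39, 16, 52, 70, 26]
Insert 39: [29, 39, 50, 61, 16, 52, 70, 26]
Insert 16: [16, 29, 39, 50, 61, 52, 70, 26]
Insert 52: [16, 29, 39, 50, 52, 61, 70, 26]
Insert 70: [16, 29, 39, 50, 52, 61, 70, 26]
Insert 26: [16, 26, 29, 39, 50, 52, 61, 70]

Sorted: [16, 26, 29, 39, 50, 52, 61, 70]


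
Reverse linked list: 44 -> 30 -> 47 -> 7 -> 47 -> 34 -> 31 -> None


Step 1: curr=44, set curr.next=prev(None) | reversed so far: 44
Step 2: curr=30, set curr.next=prev(44) | reversed so far: 30 -> 44
Step 3: curr=47, set curr.next=prev(30) | reversed so far: 47 -> 30 -> 44
Step 4: curr=7, set curr.next=prev(47) | reversed so far: 7 -> 47 -> 30 -> 44
Step 5: curr=47, set curr.next=prev(7) | reversed so far: 47 -> 7 -> 47 -> 30 -> 44
Step 6: curr=34, set curr.next=prev(47) | reversed so far: 34 -> 47 -> 7 -> 47 -> 30 -> 44
Step 7: curr=31, set curr.next=prev(34) | reversed so far: 31 -> 34 -> 47 -> 7 -> 47 -> 30 -> 44

31 -> 34 -> 47 -> 7 -> 47 -> 30 -> 44 -> None


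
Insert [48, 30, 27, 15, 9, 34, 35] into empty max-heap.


Insert 48: [48]
Insert 30: [48, 30]
Insert 27: [48, 30, 27]
Insert 15: [48, 30, 27, 15]
Insert 9: [48, 30, 27, 15, 9]
Insert 34: [48, 30, 34, 15, 9, 27]
Insert 35: [48, 30, 35, 15, 9, 27, 34]

Final heap: [48, 30, 35, 15, 9, 27, 34]


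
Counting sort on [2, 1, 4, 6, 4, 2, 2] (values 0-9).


Input: [2, 1, 4, 6, 4, 2, 2]
Counts: [0, 1, 3, 0, 2, 0, 1, 0, 0, 0]

Sorted: [1, 2, 2, 2, 4, 4, 6]


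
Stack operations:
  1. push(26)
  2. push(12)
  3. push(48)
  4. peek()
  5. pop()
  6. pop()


push(26) -> [26]
push(12) -> [26, 12]
push(48) -> [26, 12, 48]
peek()->48
pop()->48, [26, 12]
pop()->12, [26]

Final stack: [26]


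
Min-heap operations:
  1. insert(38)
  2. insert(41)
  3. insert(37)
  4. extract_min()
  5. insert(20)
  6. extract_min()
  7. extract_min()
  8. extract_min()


insert(38) -> [38]
insert(41) -> [38, 41]
insert(37) -> [37, 41, 38]
extract_min()->37, [38, 41]
insert(20) -> [20, 41, 38]
extract_min()->20, [38, 41]
extract_min()->38, [41]
extract_min()->41, []

Final heap: []


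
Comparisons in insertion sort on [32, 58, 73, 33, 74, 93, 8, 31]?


Algorithm: insertion sort
Input: [32, 58, 73, 33, 74, 93, 8, 31]
Sorted: [8, 31, 32, 33, 58, 73, 74, 93]

20


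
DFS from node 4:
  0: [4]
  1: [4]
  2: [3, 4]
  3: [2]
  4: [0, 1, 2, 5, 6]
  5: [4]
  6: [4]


Visit 4, push [6, 5, 2, 1, 0]
Visit 0, push []
Visit 1, push []
Visit 2, push [3]
Visit 3, push []
Visit 5, push []
Visit 6, push []

DFS order: [4, 0, 1, 2, 3, 5, 6]


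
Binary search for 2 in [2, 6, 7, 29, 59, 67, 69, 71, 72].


Step 1: lo=0, hi=8, mid=4, val=59
Step 2: lo=0, hi=3, mid=1, val=6
Step 3: lo=0, hi=0, mid=0, val=2

Found at index 0


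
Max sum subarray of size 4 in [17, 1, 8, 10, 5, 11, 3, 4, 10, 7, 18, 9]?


[0:4]: 36
[1:5]: 24
[2:6]: 34
[3:7]: 29
[4:8]: 23
[5:9]: 28
[6:10]: 24
[7:11]: 39
[8:12]: 44

Max: 44 at [8:12]


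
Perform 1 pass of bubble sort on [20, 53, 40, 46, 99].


Initial: [20, 53, 40, 46, 99]
Pass 1: [20, 40, 46, 53, 99] (2 swaps)

After 1 pass: [20, 40, 46, 53, 99]


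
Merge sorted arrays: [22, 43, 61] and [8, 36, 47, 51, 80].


Take 8 from B
Take 22 from A
Take 36 from B
Take 43 from A
Take 47 from B
Take 51 from B
Take 61 from A

Merged: [8, 22, 36, 43, 47, 51, 61, 80]


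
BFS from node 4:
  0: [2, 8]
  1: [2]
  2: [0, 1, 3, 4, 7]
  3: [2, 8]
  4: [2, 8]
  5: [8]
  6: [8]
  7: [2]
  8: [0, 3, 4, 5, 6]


Visit 4, enqueue [2, 8]
Visit 2, enqueue [0, 1, 3, 7]
Visit 8, enqueue [5, 6]
Visit 0, enqueue []
Visit 1, enqueue []
Visit 3, enqueue []
Visit 7, enqueue []
Visit 5, enqueue []
Visit 6, enqueue []

BFS order: [4, 2, 8, 0, 1, 3, 7, 5, 6]


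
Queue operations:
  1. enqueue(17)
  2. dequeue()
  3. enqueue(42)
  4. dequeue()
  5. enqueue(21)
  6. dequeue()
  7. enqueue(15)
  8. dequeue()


enqueue(17) -> [17]
dequeue()->17, []
enqueue(42) -> [42]
dequeue()->42, []
enqueue(21) -> [21]
dequeue()->21, []
enqueue(15) -> [15]
dequeue()->15, []

Final queue: []


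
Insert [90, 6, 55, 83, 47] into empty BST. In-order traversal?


Insert 90: root
Insert 6: L from 90
Insert 55: L from 90 -> R from 6
Insert 83: L from 90 -> R from 6 -> R from 55
Insert 47: L from 90 -> R from 6 -> L from 55

In-order: [6, 47, 55, 83, 90]


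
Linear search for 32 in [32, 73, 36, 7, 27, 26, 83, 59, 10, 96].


i=0: 32==32 found!

Found at 0, 1 comps


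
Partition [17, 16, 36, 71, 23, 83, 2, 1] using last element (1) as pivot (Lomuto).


Pivot: 1
Place pivot at 0: [1, 16, 36, 71, 23, 83, 2, 17]

Partitioned: [1, 16, 36, 71, 23, 83, 2, 17]


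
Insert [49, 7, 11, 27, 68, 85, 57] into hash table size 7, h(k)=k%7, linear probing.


Insert 49: h=0 -> slot 0
Insert 7: h=0, 1 probes -> slot 1
Insert 11: h=4 -> slot 4
Insert 27: h=6 -> slot 6
Insert 68: h=5 -> slot 5
Insert 85: h=1, 1 probes -> slot 2
Insert 57: h=1, 2 probes -> slot 3

Table: [49, 7, 85, 57, 11, 68, 27]


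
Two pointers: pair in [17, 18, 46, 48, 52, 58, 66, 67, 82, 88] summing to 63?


lo=0(17)+hi=9(88)=105
lo=0(17)+hi=8(82)=99
lo=0(17)+hi=7(67)=84
lo=0(17)+hi=6(66)=83
lo=0(17)+hi=5(58)=75
lo=0(17)+hi=4(52)=69
lo=0(17)+hi=3(48)=65
lo=0(17)+hi=2(46)=63

Yes: 17+46=63


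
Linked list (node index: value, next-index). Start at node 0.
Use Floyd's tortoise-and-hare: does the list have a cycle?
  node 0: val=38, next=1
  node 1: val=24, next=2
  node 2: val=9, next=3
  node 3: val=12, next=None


Floyd's tortoise (slow, +1) and hare (fast, +2):
  init: slow=0, fast=0
  step 1: slow=1, fast=2
  step 2: fast 2->3->None, no cycle

Cycle: no


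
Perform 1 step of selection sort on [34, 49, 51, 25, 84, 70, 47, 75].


Initial: [34, 49, 51, 25, 84, 70, 47, 75]
Step 1: min=25 at 3
  Swap: [25, 49, 51, 34, 84, 70, 47, 75]

After 1 step: [25, 49, 51, 34, 84, 70, 47, 75]


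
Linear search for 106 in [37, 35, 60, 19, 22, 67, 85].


i=0: 37!=106
i=1: 35!=106
i=2: 60!=106
i=3: 19!=106
i=4: 22!=106
i=5: 67!=106
i=6: 85!=106

Not found, 7 comps


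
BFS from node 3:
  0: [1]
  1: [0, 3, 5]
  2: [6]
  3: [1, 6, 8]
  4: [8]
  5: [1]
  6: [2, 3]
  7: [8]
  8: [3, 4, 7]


Visit 3, enqueue [1, 6, 8]
Visit 1, enqueue [0, 5]
Visit 6, enqueue [2]
Visit 8, enqueue [4, 7]
Visit 0, enqueue []
Visit 5, enqueue []
Visit 2, enqueue []
Visit 4, enqueue []
Visit 7, enqueue []

BFS order: [3, 1, 6, 8, 0, 5, 2, 4, 7]


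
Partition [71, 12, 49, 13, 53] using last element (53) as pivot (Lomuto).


Pivot: 53
  12 <= 53: swap -> [12, 71, 49, 13, 53]
  49 <= 53: swap -> [12, 49, 71, 13, 53]
  13 <= 53: swap -> [12, 49, 13, 71, 53]
Place pivot at 3: [12, 49, 13, 53, 71]

Partitioned: [12, 49, 13, 53, 71]


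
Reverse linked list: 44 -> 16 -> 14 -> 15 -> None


Step 1: curr=44, set curr.next=prev(None) | reversed so far: 44
Step 2: curr=16, set curr.next=prev(44) | reversed so far: 16 -> 44
Step 3: curr=14, set curr.next=prev(16) | reversed so far: 14 -> 16 -> 44
Step 4: curr=15, set curr.next=prev(14) | reversed so far: 15 -> 14 -> 16 -> 44

15 -> 14 -> 16 -> 44 -> None


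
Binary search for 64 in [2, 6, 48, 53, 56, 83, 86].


Step 1: lo=0, hi=6, mid=3, val=53
Step 2: lo=4, hi=6, mid=5, val=83
Step 3: lo=4, hi=4, mid=4, val=56

Not found


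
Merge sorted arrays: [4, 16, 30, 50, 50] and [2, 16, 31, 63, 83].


Take 2 from B
Take 4 from A
Take 16 from A
Take 16 from B
Take 30 from A
Take 31 from B
Take 50 from A
Take 50 from A

Merged: [2, 4, 16, 16, 30, 31, 50, 50, 63, 83]


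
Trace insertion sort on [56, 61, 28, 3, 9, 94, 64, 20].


Initial: [56, 61, 28, 3, 9, 94, 64, 20]
Insert 61: [56, 61, 28, 3, 9, 94, 64, 20]
Insert 28: [28, 56, 61, 3, 9, 94, 64, 20]
Insert 3: [3, 28, 56, 61, 9, 94, 64, 20]
Insert 9: [3, 9, 28, 56, 61, 94, 64, 20]
Insert 94: [3, 9, 28, 56, 61, 94, 64, 20]
Insert 64: [3, 9, 28, 56, 61, 64, 94, 20]
Insert 20: [3, 9, 20, 28, 56, 61, 64, 94]

Sorted: [3, 9, 20, 28, 56, 61, 64, 94]


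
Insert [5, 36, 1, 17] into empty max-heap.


Insert 5: [5]
Insert 36: [36, 5]
Insert 1: [36, 5, 1]
Insert 17: [36, 17, 1, 5]

Final heap: [36, 17, 1, 5]


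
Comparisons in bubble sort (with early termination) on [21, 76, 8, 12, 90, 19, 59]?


Algorithm: bubble sort (with early termination)
Input: [21, 76, 8, 12, 90, 19, 59]
Sorted: [8, 12, 19, 21, 59, 76, 90]

18


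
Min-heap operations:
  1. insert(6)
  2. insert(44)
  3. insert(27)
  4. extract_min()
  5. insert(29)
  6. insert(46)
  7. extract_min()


insert(6) -> [6]
insert(44) -> [6, 44]
insert(27) -> [6, 44, 27]
extract_min()->6, [27, 44]
insert(29) -> [27, 44, 29]
insert(46) -> [27, 44, 29, 46]
extract_min()->27, [29, 44, 46]

Final heap: [29, 44, 46]


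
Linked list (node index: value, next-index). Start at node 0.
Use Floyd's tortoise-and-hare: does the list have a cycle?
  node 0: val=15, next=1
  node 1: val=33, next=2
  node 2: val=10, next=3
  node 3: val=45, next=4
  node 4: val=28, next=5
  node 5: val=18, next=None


Floyd's tortoise (slow, +1) and hare (fast, +2):
  init: slow=0, fast=0
  step 1: slow=1, fast=2
  step 2: slow=2, fast=4
  step 3: fast 4->5->None, no cycle

Cycle: no


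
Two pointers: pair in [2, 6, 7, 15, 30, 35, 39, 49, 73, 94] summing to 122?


lo=0(2)+hi=9(94)=96
lo=1(6)+hi=9(94)=100
lo=2(7)+hi=9(94)=101
lo=3(15)+hi=9(94)=109
lo=4(30)+hi=9(94)=124
lo=4(30)+hi=8(73)=103
lo=5(35)+hi=8(73)=108
lo=6(39)+hi=8(73)=112
lo=7(49)+hi=8(73)=122

Yes: 49+73=122


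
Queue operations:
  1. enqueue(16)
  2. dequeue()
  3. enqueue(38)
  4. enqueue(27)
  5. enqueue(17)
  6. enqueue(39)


enqueue(16) -> [16]
dequeue()->16, []
enqueue(38) -> [38]
enqueue(27) -> [38, 27]
enqueue(17) -> [38, 27, 17]
enqueue(39) -> [38, 27, 17, 39]

Final queue: [38, 27, 17, 39]


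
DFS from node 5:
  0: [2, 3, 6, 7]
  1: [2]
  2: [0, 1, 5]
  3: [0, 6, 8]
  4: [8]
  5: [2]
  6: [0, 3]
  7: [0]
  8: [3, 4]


Visit 5, push [2]
Visit 2, push [1, 0]
Visit 0, push [7, 6, 3]
Visit 3, push [8, 6]
Visit 6, push []
Visit 8, push [4]
Visit 4, push []
Visit 7, push []
Visit 1, push []

DFS order: [5, 2, 0, 3, 6, 8, 4, 7, 1]


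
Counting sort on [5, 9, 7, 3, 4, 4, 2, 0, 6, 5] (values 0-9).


Input: [5, 9, 7, 3, 4, 4, 2, 0, 6, 5]
Counts: [1, 0, 1, 1, 2, 2, 1, 1, 0, 1]

Sorted: [0, 2, 3, 4, 4, 5, 5, 6, 7, 9]


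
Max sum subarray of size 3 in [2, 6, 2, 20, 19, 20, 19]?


[0:3]: 10
[1:4]: 28
[2:5]: 41
[3:6]: 59
[4:7]: 58

Max: 59 at [3:6]


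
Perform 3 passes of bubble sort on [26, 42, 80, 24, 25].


Initial: [26, 42, 80, 24, 25]
Pass 1: [26, 42, 24, 25, 80] (2 swaps)
Pass 2: [26, 24, 25, 42, 80] (2 swaps)
Pass 3: [24, 25, 26, 42, 80] (2 swaps)

After 3 passes: [24, 25, 26, 42, 80]


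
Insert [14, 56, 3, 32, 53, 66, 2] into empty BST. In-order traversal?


Insert 14: root
Insert 56: R from 14
Insert 3: L from 14
Insert 32: R from 14 -> L from 56
Insert 53: R from 14 -> L from 56 -> R from 32
Insert 66: R from 14 -> R from 56
Insert 2: L from 14 -> L from 3

In-order: [2, 3, 14, 32, 53, 56, 66]


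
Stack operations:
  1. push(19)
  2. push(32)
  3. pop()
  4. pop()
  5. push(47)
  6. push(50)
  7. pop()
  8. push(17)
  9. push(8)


push(19) -> [19]
push(32) -> [19, 32]
pop()->32, [19]
pop()->19, []
push(47) -> [47]
push(50) -> [47, 50]
pop()->50, [47]
push(17) -> [47, 17]
push(8) -> [47, 17, 8]

Final stack: [47, 17, 8]


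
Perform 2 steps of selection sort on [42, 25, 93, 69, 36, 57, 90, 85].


Initial: [42, 25, 93, 69, 36, 57, 90, 85]
Step 1: min=25 at 1
  Swap: [25, 42, 93, 69, 36, 57, 90, 85]
Step 2: min=36 at 4
  Swap: [25, 36, 93, 69, 42, 57, 90, 85]

After 2 steps: [25, 36, 93, 69, 42, 57, 90, 85]


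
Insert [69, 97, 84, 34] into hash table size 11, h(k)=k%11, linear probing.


Insert 69: h=3 -> slot 3
Insert 97: h=9 -> slot 9
Insert 84: h=7 -> slot 7
Insert 34: h=1 -> slot 1

Table: [None, 34, None, 69, None, None, None, 84, None, 97, None]


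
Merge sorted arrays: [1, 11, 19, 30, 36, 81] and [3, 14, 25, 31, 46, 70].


Take 1 from A
Take 3 from B
Take 11 from A
Take 14 from B
Take 19 from A
Take 25 from B
Take 30 from A
Take 31 from B
Take 36 from A
Take 46 from B
Take 70 from B

Merged: [1, 3, 11, 14, 19, 25, 30, 31, 36, 46, 70, 81]


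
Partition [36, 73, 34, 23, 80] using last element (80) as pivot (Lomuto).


Pivot: 80
  36 <= 80: advance i (no swap)
  73 <= 80: advance i (no swap)
  34 <= 80: advance i (no swap)
  23 <= 80: advance i (no swap)
Place pivot at 4: [36, 73, 34, 23, 80]

Partitioned: [36, 73, 34, 23, 80]


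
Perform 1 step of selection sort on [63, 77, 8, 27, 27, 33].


Initial: [63, 77, 8, 27, 27, 33]
Step 1: min=8 at 2
  Swap: [8, 77, 63, 27, 27, 33]

After 1 step: [8, 77, 63, 27, 27, 33]


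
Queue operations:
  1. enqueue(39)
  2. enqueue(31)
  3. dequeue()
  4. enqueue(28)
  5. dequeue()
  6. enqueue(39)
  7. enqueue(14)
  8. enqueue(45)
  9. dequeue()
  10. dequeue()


enqueue(39) -> [39]
enqueue(31) -> [39, 31]
dequeue()->39, [31]
enqueue(28) -> [31, 28]
dequeue()->31, [28]
enqueue(39) -> [28, 39]
enqueue(14) -> [28, 39, 14]
enqueue(45) -> [28, 39, 14, 45]
dequeue()->28, [39, 14, 45]
dequeue()->39, [14, 45]

Final queue: [14, 45]


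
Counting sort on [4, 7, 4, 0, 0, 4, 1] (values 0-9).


Input: [4, 7, 4, 0, 0, 4, 1]
Counts: [2, 1, 0, 0, 3, 0, 0, 1, 0, 0]

Sorted: [0, 0, 1, 4, 4, 4, 7]


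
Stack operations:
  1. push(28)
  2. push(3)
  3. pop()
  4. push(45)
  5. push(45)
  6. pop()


push(28) -> [28]
push(3) -> [28, 3]
pop()->3, [28]
push(45) -> [28, 45]
push(45) -> [28, 45, 45]
pop()->45, [28, 45]

Final stack: [28, 45]


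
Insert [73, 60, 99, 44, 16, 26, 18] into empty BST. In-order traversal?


Insert 73: root
Insert 60: L from 73
Insert 99: R from 73
Insert 44: L from 73 -> L from 60
Insert 16: L from 73 -> L from 60 -> L from 44
Insert 26: L from 73 -> L from 60 -> L from 44 -> R from 16
Insert 18: L from 73 -> L from 60 -> L from 44 -> R from 16 -> L from 26

In-order: [16, 18, 26, 44, 60, 73, 99]


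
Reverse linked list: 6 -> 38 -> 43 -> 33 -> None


Step 1: curr=6, set curr.next=prev(None) | reversed so far: 6
Step 2: curr=38, set curr.next=prev(6) | reversed so far: 38 -> 6
Step 3: curr=43, set curr.next=prev(38) | reversed so far: 43 -> 38 -> 6
Step 4: curr=33, set curr.next=prev(43) | reversed so far: 33 -> 43 -> 38 -> 6

33 -> 43 -> 38 -> 6 -> None


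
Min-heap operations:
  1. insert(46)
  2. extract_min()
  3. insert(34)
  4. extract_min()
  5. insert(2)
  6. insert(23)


insert(46) -> [46]
extract_min()->46, []
insert(34) -> [34]
extract_min()->34, []
insert(2) -> [2]
insert(23) -> [2, 23]

Final heap: [2, 23]


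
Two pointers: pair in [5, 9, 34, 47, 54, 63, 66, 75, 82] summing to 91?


lo=0(5)+hi=8(82)=87
lo=1(9)+hi=8(82)=91

Yes: 9+82=91


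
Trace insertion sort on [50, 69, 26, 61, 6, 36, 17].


Initial: [50, 69, 26, 61, 6, 36, 17]
Insert 69: [50, 69, 26, 61, 6, 36, 17]
Insert 26: [26, 50, 69, 61, 6, 36, 17]
Insert 61: [26, 50, 61, 69, 6, 36, 17]
Insert 6: [6, 26, 50, 61, 69, 36, 17]
Insert 36: [6, 26, 36, 50, 61, 69, 17]
Insert 17: [6, 17, 26, 36, 50, 61, 69]

Sorted: [6, 17, 26, 36, 50, 61, 69]


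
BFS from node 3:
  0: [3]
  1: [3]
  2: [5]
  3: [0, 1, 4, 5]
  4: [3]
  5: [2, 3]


Visit 3, enqueue [0, 1, 4, 5]
Visit 0, enqueue []
Visit 1, enqueue []
Visit 4, enqueue []
Visit 5, enqueue [2]
Visit 2, enqueue []

BFS order: [3, 0, 1, 4, 5, 2]


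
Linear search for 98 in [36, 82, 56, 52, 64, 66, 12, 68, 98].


i=0: 36!=98
i=1: 82!=98
i=2: 56!=98
i=3: 52!=98
i=4: 64!=98
i=5: 66!=98
i=6: 12!=98
i=7: 68!=98
i=8: 98==98 found!

Found at 8, 9 comps


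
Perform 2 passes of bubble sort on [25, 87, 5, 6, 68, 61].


Initial: [25, 87, 5, 6, 68, 61]
Pass 1: [25, 5, 6, 68, 61, 87] (4 swaps)
Pass 2: [5, 6, 25, 61, 68, 87] (3 swaps)

After 2 passes: [5, 6, 25, 61, 68, 87]
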